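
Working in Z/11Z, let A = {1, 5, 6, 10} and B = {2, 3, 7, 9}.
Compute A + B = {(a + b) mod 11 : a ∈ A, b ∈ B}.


Work in Z/11Z: reduce every sum a + b modulo 11.
Enumerate all 16 pairs:
a = 1: 1+2=3, 1+3=4, 1+7=8, 1+9=10
a = 5: 5+2=7, 5+3=8, 5+7=1, 5+9=3
a = 6: 6+2=8, 6+3=9, 6+7=2, 6+9=4
a = 10: 10+2=1, 10+3=2, 10+7=6, 10+9=8
Distinct residues collected: {1, 2, 3, 4, 6, 7, 8, 9, 10}
|A + B| = 9 (out of 11 total residues).

A + B = {1, 2, 3, 4, 6, 7, 8, 9, 10}


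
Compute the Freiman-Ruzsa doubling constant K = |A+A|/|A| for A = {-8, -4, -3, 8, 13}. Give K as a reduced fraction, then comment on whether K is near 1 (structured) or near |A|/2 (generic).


|A| = 5.
Compute A + A by enumerating all 25 pairs.
A + A = {-16, -12, -11, -8, -7, -6, 0, 4, 5, 9, 10, 16, 21, 26}, so |A + A| = 14.
K = |A + A| / |A| = 14/5 (already in lowest terms) ≈ 2.8000.
Reference: AP of size 5 gives K = 9/5 ≈ 1.8000; a fully generic set of size 5 gives K ≈ 3.0000.

|A| = 5, |A + A| = 14, K = 14/5.


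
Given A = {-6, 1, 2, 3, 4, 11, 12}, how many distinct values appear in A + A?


A + A = {a + a' : a, a' ∈ A}; |A| = 7.
General bounds: 2|A| - 1 ≤ |A + A| ≤ |A|(|A|+1)/2, i.e. 13 ≤ |A + A| ≤ 28.
Lower bound 2|A|-1 is attained iff A is an arithmetic progression.
Enumerate sums a + a' for a ≤ a' (symmetric, so this suffices):
a = -6: -6+-6=-12, -6+1=-5, -6+2=-4, -6+3=-3, -6+4=-2, -6+11=5, -6+12=6
a = 1: 1+1=2, 1+2=3, 1+3=4, 1+4=5, 1+11=12, 1+12=13
a = 2: 2+2=4, 2+3=5, 2+4=6, 2+11=13, 2+12=14
a = 3: 3+3=6, 3+4=7, 3+11=14, 3+12=15
a = 4: 4+4=8, 4+11=15, 4+12=16
a = 11: 11+11=22, 11+12=23
a = 12: 12+12=24
Distinct sums: {-12, -5, -4, -3, -2, 2, 3, 4, 5, 6, 7, 8, 12, 13, 14, 15, 16, 22, 23, 24}
|A + A| = 20

|A + A| = 20


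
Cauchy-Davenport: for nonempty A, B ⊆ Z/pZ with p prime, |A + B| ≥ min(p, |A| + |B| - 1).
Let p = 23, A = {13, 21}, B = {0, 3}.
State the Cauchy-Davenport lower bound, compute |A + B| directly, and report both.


Cauchy-Davenport: |A + B| ≥ min(p, |A| + |B| - 1) for A, B nonempty in Z/pZ.
|A| = 2, |B| = 2, p = 23.
CD lower bound = min(23, 2 + 2 - 1) = min(23, 3) = 3.
Compute A + B mod 23 directly:
a = 13: 13+0=13, 13+3=16
a = 21: 21+0=21, 21+3=1
A + B = {1, 13, 16, 21}, so |A + B| = 4.
Verify: 4 ≥ 3? Yes ✓.

CD lower bound = 3, actual |A + B| = 4.


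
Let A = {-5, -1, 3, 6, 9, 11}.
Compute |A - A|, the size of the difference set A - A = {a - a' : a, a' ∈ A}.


A - A = {a - a' : a, a' ∈ A}; |A| = 6.
Bounds: 2|A|-1 ≤ |A - A| ≤ |A|² - |A| + 1, i.e. 11 ≤ |A - A| ≤ 31.
Note: 0 ∈ A - A always (from a - a). The set is symmetric: if d ∈ A - A then -d ∈ A - A.
Enumerate nonzero differences d = a - a' with a > a' (then include -d):
Positive differences: {2, 3, 4, 5, 6, 7, 8, 10, 11, 12, 14, 16}
Full difference set: {0} ∪ (positive diffs) ∪ (negative diffs).
|A - A| = 1 + 2·12 = 25 (matches direct enumeration: 25).

|A - A| = 25


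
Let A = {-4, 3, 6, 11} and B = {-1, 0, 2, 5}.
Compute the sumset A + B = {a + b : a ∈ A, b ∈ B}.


A + B = {a + b : a ∈ A, b ∈ B}.
Enumerate all |A|·|B| = 4·4 = 16 pairs (a, b) and collect distinct sums.
a = -4: -4+-1=-5, -4+0=-4, -4+2=-2, -4+5=1
a = 3: 3+-1=2, 3+0=3, 3+2=5, 3+5=8
a = 6: 6+-1=5, 6+0=6, 6+2=8, 6+5=11
a = 11: 11+-1=10, 11+0=11, 11+2=13, 11+5=16
Collecting distinct sums: A + B = {-5, -4, -2, 1, 2, 3, 5, 6, 8, 10, 11, 13, 16}
|A + B| = 13

A + B = {-5, -4, -2, 1, 2, 3, 5, 6, 8, 10, 11, 13, 16}


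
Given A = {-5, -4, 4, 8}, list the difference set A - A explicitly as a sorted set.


A - A = {a - a' : a, a' ∈ A}.
Compute a - a' for each ordered pair (a, a'):
a = -5: -5--5=0, -5--4=-1, -5-4=-9, -5-8=-13
a = -4: -4--5=1, -4--4=0, -4-4=-8, -4-8=-12
a = 4: 4--5=9, 4--4=8, 4-4=0, 4-8=-4
a = 8: 8--5=13, 8--4=12, 8-4=4, 8-8=0
Collecting distinct values (and noting 0 appears from a-a):
A - A = {-13, -12, -9, -8, -4, -1, 0, 1, 4, 8, 9, 12, 13}
|A - A| = 13

A - A = {-13, -12, -9, -8, -4, -1, 0, 1, 4, 8, 9, 12, 13}


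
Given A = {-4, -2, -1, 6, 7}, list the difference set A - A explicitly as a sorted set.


A - A = {a - a' : a, a' ∈ A}.
Compute a - a' for each ordered pair (a, a'):
a = -4: -4--4=0, -4--2=-2, -4--1=-3, -4-6=-10, -4-7=-11
a = -2: -2--4=2, -2--2=0, -2--1=-1, -2-6=-8, -2-7=-9
a = -1: -1--4=3, -1--2=1, -1--1=0, -1-6=-7, -1-7=-8
a = 6: 6--4=10, 6--2=8, 6--1=7, 6-6=0, 6-7=-1
a = 7: 7--4=11, 7--2=9, 7--1=8, 7-6=1, 7-7=0
Collecting distinct values (and noting 0 appears from a-a):
A - A = {-11, -10, -9, -8, -7, -3, -2, -1, 0, 1, 2, 3, 7, 8, 9, 10, 11}
|A - A| = 17

A - A = {-11, -10, -9, -8, -7, -3, -2, -1, 0, 1, 2, 3, 7, 8, 9, 10, 11}


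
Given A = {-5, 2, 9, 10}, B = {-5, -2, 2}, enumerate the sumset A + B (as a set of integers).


A + B = {a + b : a ∈ A, b ∈ B}.
Enumerate all |A|·|B| = 4·3 = 12 pairs (a, b) and collect distinct sums.
a = -5: -5+-5=-10, -5+-2=-7, -5+2=-3
a = 2: 2+-5=-3, 2+-2=0, 2+2=4
a = 9: 9+-5=4, 9+-2=7, 9+2=11
a = 10: 10+-5=5, 10+-2=8, 10+2=12
Collecting distinct sums: A + B = {-10, -7, -3, 0, 4, 5, 7, 8, 11, 12}
|A + B| = 10

A + B = {-10, -7, -3, 0, 4, 5, 7, 8, 11, 12}


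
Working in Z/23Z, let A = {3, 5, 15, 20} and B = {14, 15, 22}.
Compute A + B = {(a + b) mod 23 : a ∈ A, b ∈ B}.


Work in Z/23Z: reduce every sum a + b modulo 23.
Enumerate all 12 pairs:
a = 3: 3+14=17, 3+15=18, 3+22=2
a = 5: 5+14=19, 5+15=20, 5+22=4
a = 15: 15+14=6, 15+15=7, 15+22=14
a = 20: 20+14=11, 20+15=12, 20+22=19
Distinct residues collected: {2, 4, 6, 7, 11, 12, 14, 17, 18, 19, 20}
|A + B| = 11 (out of 23 total residues).

A + B = {2, 4, 6, 7, 11, 12, 14, 17, 18, 19, 20}


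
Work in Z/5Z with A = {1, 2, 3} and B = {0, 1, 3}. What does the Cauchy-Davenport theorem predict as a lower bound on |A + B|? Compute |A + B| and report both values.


Cauchy-Davenport: |A + B| ≥ min(p, |A| + |B| - 1) for A, B nonempty in Z/pZ.
|A| = 3, |B| = 3, p = 5.
CD lower bound = min(5, 3 + 3 - 1) = min(5, 5) = 5.
Compute A + B mod 5 directly:
a = 1: 1+0=1, 1+1=2, 1+3=4
a = 2: 2+0=2, 2+1=3, 2+3=0
a = 3: 3+0=3, 3+1=4, 3+3=1
A + B = {0, 1, 2, 3, 4}, so |A + B| = 5.
Verify: 5 ≥ 5? Yes ✓.

CD lower bound = 5, actual |A + B| = 5.


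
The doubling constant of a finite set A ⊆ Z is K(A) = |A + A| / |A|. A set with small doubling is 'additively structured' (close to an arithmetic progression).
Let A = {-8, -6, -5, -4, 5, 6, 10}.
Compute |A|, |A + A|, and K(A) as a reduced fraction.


|A| = 7.
Compute A + A by enumerating all 49 pairs.
A + A = {-16, -14, -13, -12, -11, -10, -9, -8, -3, -2, -1, 0, 1, 2, 4, 5, 6, 10, 11, 12, 15, 16, 20}, so |A + A| = 23.
K = |A + A| / |A| = 23/7 (already in lowest terms) ≈ 3.2857.
Reference: AP of size 7 gives K = 13/7 ≈ 1.8571; a fully generic set of size 7 gives K ≈ 4.0000.

|A| = 7, |A + A| = 23, K = 23/7.


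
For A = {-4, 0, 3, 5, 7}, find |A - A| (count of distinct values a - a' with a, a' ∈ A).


A - A = {a - a' : a, a' ∈ A}; |A| = 5.
Bounds: 2|A|-1 ≤ |A - A| ≤ |A|² - |A| + 1, i.e. 9 ≤ |A - A| ≤ 21.
Note: 0 ∈ A - A always (from a - a). The set is symmetric: if d ∈ A - A then -d ∈ A - A.
Enumerate nonzero differences d = a - a' with a > a' (then include -d):
Positive differences: {2, 3, 4, 5, 7, 9, 11}
Full difference set: {0} ∪ (positive diffs) ∪ (negative diffs).
|A - A| = 1 + 2·7 = 15 (matches direct enumeration: 15).

|A - A| = 15


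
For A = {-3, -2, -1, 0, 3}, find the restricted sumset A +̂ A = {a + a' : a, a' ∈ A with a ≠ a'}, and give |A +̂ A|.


Restricted sumset: A +̂ A = {a + a' : a ∈ A, a' ∈ A, a ≠ a'}.
Equivalently, take A + A and drop any sum 2a that is achievable ONLY as a + a for a ∈ A (i.e. sums representable only with equal summands).
Enumerate pairs (a, a') with a < a' (symmetric, so each unordered pair gives one sum; this covers all a ≠ a'):
  -3 + -2 = -5
  -3 + -1 = -4
  -3 + 0 = -3
  -3 + 3 = 0
  -2 + -1 = -3
  -2 + 0 = -2
  -2 + 3 = 1
  -1 + 0 = -1
  -1 + 3 = 2
  0 + 3 = 3
Collected distinct sums: {-5, -4, -3, -2, -1, 0, 1, 2, 3}
|A +̂ A| = 9
(Reference bound: |A +̂ A| ≥ 2|A| - 3 for |A| ≥ 2, with |A| = 5 giving ≥ 7.)

|A +̂ A| = 9


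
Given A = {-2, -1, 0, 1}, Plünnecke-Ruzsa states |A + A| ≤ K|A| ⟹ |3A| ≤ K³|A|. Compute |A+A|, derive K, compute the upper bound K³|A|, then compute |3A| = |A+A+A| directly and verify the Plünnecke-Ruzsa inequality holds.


|A| = 4.
Step 1: Compute A + A by enumerating all 16 pairs.
A + A = {-4, -3, -2, -1, 0, 1, 2}, so |A + A| = 7.
Step 2: Doubling constant K = |A + A|/|A| = 7/4 = 7/4 ≈ 1.7500.
Step 3: Plünnecke-Ruzsa gives |3A| ≤ K³·|A| = (1.7500)³ · 4 ≈ 21.4375.
Step 4: Compute 3A = A + A + A directly by enumerating all triples (a,b,c) ∈ A³; |3A| = 10.
Step 5: Check 10 ≤ 21.4375? Yes ✓.

K = 7/4, Plünnecke-Ruzsa bound K³|A| ≈ 21.4375, |3A| = 10, inequality holds.


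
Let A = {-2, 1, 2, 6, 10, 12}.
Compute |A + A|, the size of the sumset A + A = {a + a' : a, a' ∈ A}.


A + A = {a + a' : a, a' ∈ A}; |A| = 6.
General bounds: 2|A| - 1 ≤ |A + A| ≤ |A|(|A|+1)/2, i.e. 11 ≤ |A + A| ≤ 21.
Lower bound 2|A|-1 is attained iff A is an arithmetic progression.
Enumerate sums a + a' for a ≤ a' (symmetric, so this suffices):
a = -2: -2+-2=-4, -2+1=-1, -2+2=0, -2+6=4, -2+10=8, -2+12=10
a = 1: 1+1=2, 1+2=3, 1+6=7, 1+10=11, 1+12=13
a = 2: 2+2=4, 2+6=8, 2+10=12, 2+12=14
a = 6: 6+6=12, 6+10=16, 6+12=18
a = 10: 10+10=20, 10+12=22
a = 12: 12+12=24
Distinct sums: {-4, -1, 0, 2, 3, 4, 7, 8, 10, 11, 12, 13, 14, 16, 18, 20, 22, 24}
|A + A| = 18

|A + A| = 18


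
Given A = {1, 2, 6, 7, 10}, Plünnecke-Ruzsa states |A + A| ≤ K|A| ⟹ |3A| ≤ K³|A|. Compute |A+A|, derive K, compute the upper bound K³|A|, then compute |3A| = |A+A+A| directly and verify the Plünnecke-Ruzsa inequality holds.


|A| = 5.
Step 1: Compute A + A by enumerating all 25 pairs.
A + A = {2, 3, 4, 7, 8, 9, 11, 12, 13, 14, 16, 17, 20}, so |A + A| = 13.
Step 2: Doubling constant K = |A + A|/|A| = 13/5 = 13/5 ≈ 2.6000.
Step 3: Plünnecke-Ruzsa gives |3A| ≤ K³·|A| = (2.6000)³ · 5 ≈ 87.8800.
Step 4: Compute 3A = A + A + A directly by enumerating all triples (a,b,c) ∈ A³; |3A| = 24.
Step 5: Check 24 ≤ 87.8800? Yes ✓.

K = 13/5, Plünnecke-Ruzsa bound K³|A| ≈ 87.8800, |3A| = 24, inequality holds.


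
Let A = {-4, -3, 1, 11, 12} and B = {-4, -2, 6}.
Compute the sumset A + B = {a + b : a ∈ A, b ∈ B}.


A + B = {a + b : a ∈ A, b ∈ B}.
Enumerate all |A|·|B| = 5·3 = 15 pairs (a, b) and collect distinct sums.
a = -4: -4+-4=-8, -4+-2=-6, -4+6=2
a = -3: -3+-4=-7, -3+-2=-5, -3+6=3
a = 1: 1+-4=-3, 1+-2=-1, 1+6=7
a = 11: 11+-4=7, 11+-2=9, 11+6=17
a = 12: 12+-4=8, 12+-2=10, 12+6=18
Collecting distinct sums: A + B = {-8, -7, -6, -5, -3, -1, 2, 3, 7, 8, 9, 10, 17, 18}
|A + B| = 14

A + B = {-8, -7, -6, -5, -3, -1, 2, 3, 7, 8, 9, 10, 17, 18}


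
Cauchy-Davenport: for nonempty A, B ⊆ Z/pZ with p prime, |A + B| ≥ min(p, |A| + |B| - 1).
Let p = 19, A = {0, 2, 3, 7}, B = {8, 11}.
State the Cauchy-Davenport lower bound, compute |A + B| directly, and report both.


Cauchy-Davenport: |A + B| ≥ min(p, |A| + |B| - 1) for A, B nonempty in Z/pZ.
|A| = 4, |B| = 2, p = 19.
CD lower bound = min(19, 4 + 2 - 1) = min(19, 5) = 5.
Compute A + B mod 19 directly:
a = 0: 0+8=8, 0+11=11
a = 2: 2+8=10, 2+11=13
a = 3: 3+8=11, 3+11=14
a = 7: 7+8=15, 7+11=18
A + B = {8, 10, 11, 13, 14, 15, 18}, so |A + B| = 7.
Verify: 7 ≥ 5? Yes ✓.

CD lower bound = 5, actual |A + B| = 7.


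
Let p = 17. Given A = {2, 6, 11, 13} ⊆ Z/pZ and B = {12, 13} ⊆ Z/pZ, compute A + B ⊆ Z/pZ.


Work in Z/17Z: reduce every sum a + b modulo 17.
Enumerate all 8 pairs:
a = 2: 2+12=14, 2+13=15
a = 6: 6+12=1, 6+13=2
a = 11: 11+12=6, 11+13=7
a = 13: 13+12=8, 13+13=9
Distinct residues collected: {1, 2, 6, 7, 8, 9, 14, 15}
|A + B| = 8 (out of 17 total residues).

A + B = {1, 2, 6, 7, 8, 9, 14, 15}


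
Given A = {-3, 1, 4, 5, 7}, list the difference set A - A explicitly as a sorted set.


A - A = {a - a' : a, a' ∈ A}.
Compute a - a' for each ordered pair (a, a'):
a = -3: -3--3=0, -3-1=-4, -3-4=-7, -3-5=-8, -3-7=-10
a = 1: 1--3=4, 1-1=0, 1-4=-3, 1-5=-4, 1-7=-6
a = 4: 4--3=7, 4-1=3, 4-4=0, 4-5=-1, 4-7=-3
a = 5: 5--3=8, 5-1=4, 5-4=1, 5-5=0, 5-7=-2
a = 7: 7--3=10, 7-1=6, 7-4=3, 7-5=2, 7-7=0
Collecting distinct values (and noting 0 appears from a-a):
A - A = {-10, -8, -7, -6, -4, -3, -2, -1, 0, 1, 2, 3, 4, 6, 7, 8, 10}
|A - A| = 17

A - A = {-10, -8, -7, -6, -4, -3, -2, -1, 0, 1, 2, 3, 4, 6, 7, 8, 10}


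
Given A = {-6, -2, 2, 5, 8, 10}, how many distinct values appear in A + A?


A + A = {a + a' : a, a' ∈ A}; |A| = 6.
General bounds: 2|A| - 1 ≤ |A + A| ≤ |A|(|A|+1)/2, i.e. 11 ≤ |A + A| ≤ 21.
Lower bound 2|A|-1 is attained iff A is an arithmetic progression.
Enumerate sums a + a' for a ≤ a' (symmetric, so this suffices):
a = -6: -6+-6=-12, -6+-2=-8, -6+2=-4, -6+5=-1, -6+8=2, -6+10=4
a = -2: -2+-2=-4, -2+2=0, -2+5=3, -2+8=6, -2+10=8
a = 2: 2+2=4, 2+5=7, 2+8=10, 2+10=12
a = 5: 5+5=10, 5+8=13, 5+10=15
a = 8: 8+8=16, 8+10=18
a = 10: 10+10=20
Distinct sums: {-12, -8, -4, -1, 0, 2, 3, 4, 6, 7, 8, 10, 12, 13, 15, 16, 18, 20}
|A + A| = 18

|A + A| = 18


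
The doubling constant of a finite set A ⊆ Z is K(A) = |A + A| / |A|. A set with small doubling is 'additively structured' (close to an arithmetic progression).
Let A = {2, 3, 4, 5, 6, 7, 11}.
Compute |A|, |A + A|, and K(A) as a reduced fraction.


|A| = 7.
Compute A + A by enumerating all 49 pairs.
A + A = {4, 5, 6, 7, 8, 9, 10, 11, 12, 13, 14, 15, 16, 17, 18, 22}, so |A + A| = 16.
K = |A + A| / |A| = 16/7 (already in lowest terms) ≈ 2.2857.
Reference: AP of size 7 gives K = 13/7 ≈ 1.8571; a fully generic set of size 7 gives K ≈ 4.0000.

|A| = 7, |A + A| = 16, K = 16/7.


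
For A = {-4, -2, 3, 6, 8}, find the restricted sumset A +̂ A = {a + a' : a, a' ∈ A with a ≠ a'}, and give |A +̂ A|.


Restricted sumset: A +̂ A = {a + a' : a ∈ A, a' ∈ A, a ≠ a'}.
Equivalently, take A + A and drop any sum 2a that is achievable ONLY as a + a for a ∈ A (i.e. sums representable only with equal summands).
Enumerate pairs (a, a') with a < a' (symmetric, so each unordered pair gives one sum; this covers all a ≠ a'):
  -4 + -2 = -6
  -4 + 3 = -1
  -4 + 6 = 2
  -4 + 8 = 4
  -2 + 3 = 1
  -2 + 6 = 4
  -2 + 8 = 6
  3 + 6 = 9
  3 + 8 = 11
  6 + 8 = 14
Collected distinct sums: {-6, -1, 1, 2, 4, 6, 9, 11, 14}
|A +̂ A| = 9
(Reference bound: |A +̂ A| ≥ 2|A| - 3 for |A| ≥ 2, with |A| = 5 giving ≥ 7.)

|A +̂ A| = 9


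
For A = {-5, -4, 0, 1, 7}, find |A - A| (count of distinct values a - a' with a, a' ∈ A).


A - A = {a - a' : a, a' ∈ A}; |A| = 5.
Bounds: 2|A|-1 ≤ |A - A| ≤ |A|² - |A| + 1, i.e. 9 ≤ |A - A| ≤ 21.
Note: 0 ∈ A - A always (from a - a). The set is symmetric: if d ∈ A - A then -d ∈ A - A.
Enumerate nonzero differences d = a - a' with a > a' (then include -d):
Positive differences: {1, 4, 5, 6, 7, 11, 12}
Full difference set: {0} ∪ (positive diffs) ∪ (negative diffs).
|A - A| = 1 + 2·7 = 15 (matches direct enumeration: 15).

|A - A| = 15


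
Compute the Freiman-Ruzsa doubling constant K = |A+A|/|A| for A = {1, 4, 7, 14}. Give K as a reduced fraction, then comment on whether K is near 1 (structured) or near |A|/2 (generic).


|A| = 4.
Compute A + A by enumerating all 16 pairs.
A + A = {2, 5, 8, 11, 14, 15, 18, 21, 28}, so |A + A| = 9.
K = |A + A| / |A| = 9/4 (already in lowest terms) ≈ 2.2500.
Reference: AP of size 4 gives K = 7/4 ≈ 1.7500; a fully generic set of size 4 gives K ≈ 2.5000.

|A| = 4, |A + A| = 9, K = 9/4.


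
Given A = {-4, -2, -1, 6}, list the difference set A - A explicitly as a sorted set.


A - A = {a - a' : a, a' ∈ A}.
Compute a - a' for each ordered pair (a, a'):
a = -4: -4--4=0, -4--2=-2, -4--1=-3, -4-6=-10
a = -2: -2--4=2, -2--2=0, -2--1=-1, -2-6=-8
a = -1: -1--4=3, -1--2=1, -1--1=0, -1-6=-7
a = 6: 6--4=10, 6--2=8, 6--1=7, 6-6=0
Collecting distinct values (and noting 0 appears from a-a):
A - A = {-10, -8, -7, -3, -2, -1, 0, 1, 2, 3, 7, 8, 10}
|A - A| = 13

A - A = {-10, -8, -7, -3, -2, -1, 0, 1, 2, 3, 7, 8, 10}


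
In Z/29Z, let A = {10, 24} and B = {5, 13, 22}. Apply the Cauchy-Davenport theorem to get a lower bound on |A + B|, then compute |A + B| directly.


Cauchy-Davenport: |A + B| ≥ min(p, |A| + |B| - 1) for A, B nonempty in Z/pZ.
|A| = 2, |B| = 3, p = 29.
CD lower bound = min(29, 2 + 3 - 1) = min(29, 4) = 4.
Compute A + B mod 29 directly:
a = 10: 10+5=15, 10+13=23, 10+22=3
a = 24: 24+5=0, 24+13=8, 24+22=17
A + B = {0, 3, 8, 15, 17, 23}, so |A + B| = 6.
Verify: 6 ≥ 4? Yes ✓.

CD lower bound = 4, actual |A + B| = 6.


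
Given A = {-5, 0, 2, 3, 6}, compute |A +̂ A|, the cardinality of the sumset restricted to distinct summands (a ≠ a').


Restricted sumset: A +̂ A = {a + a' : a ∈ A, a' ∈ A, a ≠ a'}.
Equivalently, take A + A and drop any sum 2a that is achievable ONLY as a + a for a ∈ A (i.e. sums representable only with equal summands).
Enumerate pairs (a, a') with a < a' (symmetric, so each unordered pair gives one sum; this covers all a ≠ a'):
  -5 + 0 = -5
  -5 + 2 = -3
  -5 + 3 = -2
  -5 + 6 = 1
  0 + 2 = 2
  0 + 3 = 3
  0 + 6 = 6
  2 + 3 = 5
  2 + 6 = 8
  3 + 6 = 9
Collected distinct sums: {-5, -3, -2, 1, 2, 3, 5, 6, 8, 9}
|A +̂ A| = 10
(Reference bound: |A +̂ A| ≥ 2|A| - 3 for |A| ≥ 2, with |A| = 5 giving ≥ 7.)

|A +̂ A| = 10


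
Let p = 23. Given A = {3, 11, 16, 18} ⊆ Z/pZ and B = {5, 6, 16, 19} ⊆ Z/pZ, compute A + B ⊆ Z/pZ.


Work in Z/23Z: reduce every sum a + b modulo 23.
Enumerate all 16 pairs:
a = 3: 3+5=8, 3+6=9, 3+16=19, 3+19=22
a = 11: 11+5=16, 11+6=17, 11+16=4, 11+19=7
a = 16: 16+5=21, 16+6=22, 16+16=9, 16+19=12
a = 18: 18+5=0, 18+6=1, 18+16=11, 18+19=14
Distinct residues collected: {0, 1, 4, 7, 8, 9, 11, 12, 14, 16, 17, 19, 21, 22}
|A + B| = 14 (out of 23 total residues).

A + B = {0, 1, 4, 7, 8, 9, 11, 12, 14, 16, 17, 19, 21, 22}


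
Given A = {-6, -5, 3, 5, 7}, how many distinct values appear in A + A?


A + A = {a + a' : a, a' ∈ A}; |A| = 5.
General bounds: 2|A| - 1 ≤ |A + A| ≤ |A|(|A|+1)/2, i.e. 9 ≤ |A + A| ≤ 15.
Lower bound 2|A|-1 is attained iff A is an arithmetic progression.
Enumerate sums a + a' for a ≤ a' (symmetric, so this suffices):
a = -6: -6+-6=-12, -6+-5=-11, -6+3=-3, -6+5=-1, -6+7=1
a = -5: -5+-5=-10, -5+3=-2, -5+5=0, -5+7=2
a = 3: 3+3=6, 3+5=8, 3+7=10
a = 5: 5+5=10, 5+7=12
a = 7: 7+7=14
Distinct sums: {-12, -11, -10, -3, -2, -1, 0, 1, 2, 6, 8, 10, 12, 14}
|A + A| = 14

|A + A| = 14


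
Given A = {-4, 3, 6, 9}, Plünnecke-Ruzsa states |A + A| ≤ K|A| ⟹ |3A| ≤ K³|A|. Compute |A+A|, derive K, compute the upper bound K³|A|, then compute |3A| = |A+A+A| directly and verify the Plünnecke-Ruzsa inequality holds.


|A| = 4.
Step 1: Compute A + A by enumerating all 16 pairs.
A + A = {-8, -1, 2, 5, 6, 9, 12, 15, 18}, so |A + A| = 9.
Step 2: Doubling constant K = |A + A|/|A| = 9/4 = 9/4 ≈ 2.2500.
Step 3: Plünnecke-Ruzsa gives |3A| ≤ K³·|A| = (2.2500)³ · 4 ≈ 45.5625.
Step 4: Compute 3A = A + A + A directly by enumerating all triples (a,b,c) ∈ A³; |3A| = 16.
Step 5: Check 16 ≤ 45.5625? Yes ✓.

K = 9/4, Plünnecke-Ruzsa bound K³|A| ≈ 45.5625, |3A| = 16, inequality holds.


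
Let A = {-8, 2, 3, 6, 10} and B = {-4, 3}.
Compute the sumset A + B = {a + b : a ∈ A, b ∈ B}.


A + B = {a + b : a ∈ A, b ∈ B}.
Enumerate all |A|·|B| = 5·2 = 10 pairs (a, b) and collect distinct sums.
a = -8: -8+-4=-12, -8+3=-5
a = 2: 2+-4=-2, 2+3=5
a = 3: 3+-4=-1, 3+3=6
a = 6: 6+-4=2, 6+3=9
a = 10: 10+-4=6, 10+3=13
Collecting distinct sums: A + B = {-12, -5, -2, -1, 2, 5, 6, 9, 13}
|A + B| = 9

A + B = {-12, -5, -2, -1, 2, 5, 6, 9, 13}


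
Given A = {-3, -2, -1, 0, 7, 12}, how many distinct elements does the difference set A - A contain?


A - A = {a - a' : a, a' ∈ A}; |A| = 6.
Bounds: 2|A|-1 ≤ |A - A| ≤ |A|² - |A| + 1, i.e. 11 ≤ |A - A| ≤ 31.
Note: 0 ∈ A - A always (from a - a). The set is symmetric: if d ∈ A - A then -d ∈ A - A.
Enumerate nonzero differences d = a - a' with a > a' (then include -d):
Positive differences: {1, 2, 3, 5, 7, 8, 9, 10, 12, 13, 14, 15}
Full difference set: {0} ∪ (positive diffs) ∪ (negative diffs).
|A - A| = 1 + 2·12 = 25 (matches direct enumeration: 25).

|A - A| = 25


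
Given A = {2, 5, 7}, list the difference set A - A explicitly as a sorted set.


A - A = {a - a' : a, a' ∈ A}.
Compute a - a' for each ordered pair (a, a'):
a = 2: 2-2=0, 2-5=-3, 2-7=-5
a = 5: 5-2=3, 5-5=0, 5-7=-2
a = 7: 7-2=5, 7-5=2, 7-7=0
Collecting distinct values (and noting 0 appears from a-a):
A - A = {-5, -3, -2, 0, 2, 3, 5}
|A - A| = 7

A - A = {-5, -3, -2, 0, 2, 3, 5}


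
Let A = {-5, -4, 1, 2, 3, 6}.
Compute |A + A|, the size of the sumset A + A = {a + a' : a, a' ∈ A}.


A + A = {a + a' : a, a' ∈ A}; |A| = 6.
General bounds: 2|A| - 1 ≤ |A + A| ≤ |A|(|A|+1)/2, i.e. 11 ≤ |A + A| ≤ 21.
Lower bound 2|A|-1 is attained iff A is an arithmetic progression.
Enumerate sums a + a' for a ≤ a' (symmetric, so this suffices):
a = -5: -5+-5=-10, -5+-4=-9, -5+1=-4, -5+2=-3, -5+3=-2, -5+6=1
a = -4: -4+-4=-8, -4+1=-3, -4+2=-2, -4+3=-1, -4+6=2
a = 1: 1+1=2, 1+2=3, 1+3=4, 1+6=7
a = 2: 2+2=4, 2+3=5, 2+6=8
a = 3: 3+3=6, 3+6=9
a = 6: 6+6=12
Distinct sums: {-10, -9, -8, -4, -3, -2, -1, 1, 2, 3, 4, 5, 6, 7, 8, 9, 12}
|A + A| = 17

|A + A| = 17


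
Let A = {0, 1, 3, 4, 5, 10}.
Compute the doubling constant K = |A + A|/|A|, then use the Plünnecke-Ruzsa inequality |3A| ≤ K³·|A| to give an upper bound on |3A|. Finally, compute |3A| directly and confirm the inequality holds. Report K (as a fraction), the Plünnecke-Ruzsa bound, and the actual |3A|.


|A| = 6.
Step 1: Compute A + A by enumerating all 36 pairs.
A + A = {0, 1, 2, 3, 4, 5, 6, 7, 8, 9, 10, 11, 13, 14, 15, 20}, so |A + A| = 16.
Step 2: Doubling constant K = |A + A|/|A| = 16/6 = 16/6 ≈ 2.6667.
Step 3: Plünnecke-Ruzsa gives |3A| ≤ K³·|A| = (2.6667)³ · 6 ≈ 113.7778.
Step 4: Compute 3A = A + A + A directly by enumerating all triples (a,b,c) ∈ A³; |3A| = 26.
Step 5: Check 26 ≤ 113.7778? Yes ✓.

K = 16/6, Plünnecke-Ruzsa bound K³|A| ≈ 113.7778, |3A| = 26, inequality holds.


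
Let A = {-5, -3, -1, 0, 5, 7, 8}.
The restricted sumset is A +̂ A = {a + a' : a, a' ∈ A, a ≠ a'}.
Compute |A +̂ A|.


Restricted sumset: A +̂ A = {a + a' : a ∈ A, a' ∈ A, a ≠ a'}.
Equivalently, take A + A and drop any sum 2a that is achievable ONLY as a + a for a ∈ A (i.e. sums representable only with equal summands).
Enumerate pairs (a, a') with a < a' (symmetric, so each unordered pair gives one sum; this covers all a ≠ a'):
  -5 + -3 = -8
  -5 + -1 = -6
  -5 + 0 = -5
  -5 + 5 = 0
  -5 + 7 = 2
  -5 + 8 = 3
  -3 + -1 = -4
  -3 + 0 = -3
  -3 + 5 = 2
  -3 + 7 = 4
  -3 + 8 = 5
  -1 + 0 = -1
  -1 + 5 = 4
  -1 + 7 = 6
  -1 + 8 = 7
  0 + 5 = 5
  0 + 7 = 7
  0 + 8 = 8
  5 + 7 = 12
  5 + 8 = 13
  7 + 8 = 15
Collected distinct sums: {-8, -6, -5, -4, -3, -1, 0, 2, 3, 4, 5, 6, 7, 8, 12, 13, 15}
|A +̂ A| = 17
(Reference bound: |A +̂ A| ≥ 2|A| - 3 for |A| ≥ 2, with |A| = 7 giving ≥ 11.)

|A +̂ A| = 17


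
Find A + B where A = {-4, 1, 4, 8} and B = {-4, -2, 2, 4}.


A + B = {a + b : a ∈ A, b ∈ B}.
Enumerate all |A|·|B| = 4·4 = 16 pairs (a, b) and collect distinct sums.
a = -4: -4+-4=-8, -4+-2=-6, -4+2=-2, -4+4=0
a = 1: 1+-4=-3, 1+-2=-1, 1+2=3, 1+4=5
a = 4: 4+-4=0, 4+-2=2, 4+2=6, 4+4=8
a = 8: 8+-4=4, 8+-2=6, 8+2=10, 8+4=12
Collecting distinct sums: A + B = {-8, -6, -3, -2, -1, 0, 2, 3, 4, 5, 6, 8, 10, 12}
|A + B| = 14

A + B = {-8, -6, -3, -2, -1, 0, 2, 3, 4, 5, 6, 8, 10, 12}


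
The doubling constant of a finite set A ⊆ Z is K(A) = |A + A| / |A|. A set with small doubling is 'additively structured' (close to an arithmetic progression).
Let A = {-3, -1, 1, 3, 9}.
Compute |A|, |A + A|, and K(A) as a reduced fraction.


|A| = 5.
Compute A + A by enumerating all 25 pairs.
A + A = {-6, -4, -2, 0, 2, 4, 6, 8, 10, 12, 18}, so |A + A| = 11.
K = |A + A| / |A| = 11/5 (already in lowest terms) ≈ 2.2000.
Reference: AP of size 5 gives K = 9/5 ≈ 1.8000; a fully generic set of size 5 gives K ≈ 3.0000.

|A| = 5, |A + A| = 11, K = 11/5.


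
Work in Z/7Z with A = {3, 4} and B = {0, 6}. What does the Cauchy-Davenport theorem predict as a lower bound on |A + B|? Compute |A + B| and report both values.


Cauchy-Davenport: |A + B| ≥ min(p, |A| + |B| - 1) for A, B nonempty in Z/pZ.
|A| = 2, |B| = 2, p = 7.
CD lower bound = min(7, 2 + 2 - 1) = min(7, 3) = 3.
Compute A + B mod 7 directly:
a = 3: 3+0=3, 3+6=2
a = 4: 4+0=4, 4+6=3
A + B = {2, 3, 4}, so |A + B| = 3.
Verify: 3 ≥ 3? Yes ✓.

CD lower bound = 3, actual |A + B| = 3.


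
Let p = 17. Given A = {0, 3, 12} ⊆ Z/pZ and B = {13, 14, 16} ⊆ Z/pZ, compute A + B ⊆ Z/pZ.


Work in Z/17Z: reduce every sum a + b modulo 17.
Enumerate all 9 pairs:
a = 0: 0+13=13, 0+14=14, 0+16=16
a = 3: 3+13=16, 3+14=0, 3+16=2
a = 12: 12+13=8, 12+14=9, 12+16=11
Distinct residues collected: {0, 2, 8, 9, 11, 13, 14, 16}
|A + B| = 8 (out of 17 total residues).

A + B = {0, 2, 8, 9, 11, 13, 14, 16}


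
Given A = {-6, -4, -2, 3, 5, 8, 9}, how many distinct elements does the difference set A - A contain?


A - A = {a - a' : a, a' ∈ A}; |A| = 7.
Bounds: 2|A|-1 ≤ |A - A| ≤ |A|² - |A| + 1, i.e. 13 ≤ |A - A| ≤ 43.
Note: 0 ∈ A - A always (from a - a). The set is symmetric: if d ∈ A - A then -d ∈ A - A.
Enumerate nonzero differences d = a - a' with a > a' (then include -d):
Positive differences: {1, 2, 3, 4, 5, 6, 7, 9, 10, 11, 12, 13, 14, 15}
Full difference set: {0} ∪ (positive diffs) ∪ (negative diffs).
|A - A| = 1 + 2·14 = 29 (matches direct enumeration: 29).

|A - A| = 29


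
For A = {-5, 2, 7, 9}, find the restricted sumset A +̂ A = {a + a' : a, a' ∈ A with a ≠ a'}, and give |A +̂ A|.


Restricted sumset: A +̂ A = {a + a' : a ∈ A, a' ∈ A, a ≠ a'}.
Equivalently, take A + A and drop any sum 2a that is achievable ONLY as a + a for a ∈ A (i.e. sums representable only with equal summands).
Enumerate pairs (a, a') with a < a' (symmetric, so each unordered pair gives one sum; this covers all a ≠ a'):
  -5 + 2 = -3
  -5 + 7 = 2
  -5 + 9 = 4
  2 + 7 = 9
  2 + 9 = 11
  7 + 9 = 16
Collected distinct sums: {-3, 2, 4, 9, 11, 16}
|A +̂ A| = 6
(Reference bound: |A +̂ A| ≥ 2|A| - 3 for |A| ≥ 2, with |A| = 4 giving ≥ 5.)

|A +̂ A| = 6


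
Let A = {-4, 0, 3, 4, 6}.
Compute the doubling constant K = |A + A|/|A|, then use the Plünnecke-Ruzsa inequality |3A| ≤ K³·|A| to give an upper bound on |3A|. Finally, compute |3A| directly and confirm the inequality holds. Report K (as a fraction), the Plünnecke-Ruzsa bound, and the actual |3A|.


|A| = 5.
Step 1: Compute A + A by enumerating all 25 pairs.
A + A = {-8, -4, -1, 0, 2, 3, 4, 6, 7, 8, 9, 10, 12}, so |A + A| = 13.
Step 2: Doubling constant K = |A + A|/|A| = 13/5 = 13/5 ≈ 2.6000.
Step 3: Plünnecke-Ruzsa gives |3A| ≤ K³·|A| = (2.6000)³ · 5 ≈ 87.8800.
Step 4: Compute 3A = A + A + A directly by enumerating all triples (a,b,c) ∈ A³; |3A| = 23.
Step 5: Check 23 ≤ 87.8800? Yes ✓.

K = 13/5, Plünnecke-Ruzsa bound K³|A| ≈ 87.8800, |3A| = 23, inequality holds.


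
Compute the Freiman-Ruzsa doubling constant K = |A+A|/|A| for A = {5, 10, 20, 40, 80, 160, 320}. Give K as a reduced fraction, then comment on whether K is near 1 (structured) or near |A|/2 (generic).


|A| = 7.
Compute A + A by enumerating all 49 pairs.
A + A = {10, 15, 20, 25, 30, 40, 45, 50, 60, 80, 85, 90, 100, 120, 160, 165, 170, 180, 200, 240, 320, 325, 330, 340, 360, 400, 480, 640}, so |A + A| = 28.
K = |A + A| / |A| = 28/7 = 4/1 ≈ 4.0000.
Reference: AP of size 7 gives K = 13/7 ≈ 1.8571; a fully generic set of size 7 gives K ≈ 4.0000.

|A| = 7, |A + A| = 28, K = 28/7 = 4/1.


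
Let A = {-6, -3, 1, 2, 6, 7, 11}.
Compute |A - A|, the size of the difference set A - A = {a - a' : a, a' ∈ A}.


A - A = {a - a' : a, a' ∈ A}; |A| = 7.
Bounds: 2|A|-1 ≤ |A - A| ≤ |A|² - |A| + 1, i.e. 13 ≤ |A - A| ≤ 43.
Note: 0 ∈ A - A always (from a - a). The set is symmetric: if d ∈ A - A then -d ∈ A - A.
Enumerate nonzero differences d = a - a' with a > a' (then include -d):
Positive differences: {1, 3, 4, 5, 6, 7, 8, 9, 10, 12, 13, 14, 17}
Full difference set: {0} ∪ (positive diffs) ∪ (negative diffs).
|A - A| = 1 + 2·13 = 27 (matches direct enumeration: 27).

|A - A| = 27


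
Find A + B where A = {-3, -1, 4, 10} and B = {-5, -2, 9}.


A + B = {a + b : a ∈ A, b ∈ B}.
Enumerate all |A|·|B| = 4·3 = 12 pairs (a, b) and collect distinct sums.
a = -3: -3+-5=-8, -3+-2=-5, -3+9=6
a = -1: -1+-5=-6, -1+-2=-3, -1+9=8
a = 4: 4+-5=-1, 4+-2=2, 4+9=13
a = 10: 10+-5=5, 10+-2=8, 10+9=19
Collecting distinct sums: A + B = {-8, -6, -5, -3, -1, 2, 5, 6, 8, 13, 19}
|A + B| = 11

A + B = {-8, -6, -5, -3, -1, 2, 5, 6, 8, 13, 19}


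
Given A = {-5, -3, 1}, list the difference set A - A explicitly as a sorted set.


A - A = {a - a' : a, a' ∈ A}.
Compute a - a' for each ordered pair (a, a'):
a = -5: -5--5=0, -5--3=-2, -5-1=-6
a = -3: -3--5=2, -3--3=0, -3-1=-4
a = 1: 1--5=6, 1--3=4, 1-1=0
Collecting distinct values (and noting 0 appears from a-a):
A - A = {-6, -4, -2, 0, 2, 4, 6}
|A - A| = 7

A - A = {-6, -4, -2, 0, 2, 4, 6}


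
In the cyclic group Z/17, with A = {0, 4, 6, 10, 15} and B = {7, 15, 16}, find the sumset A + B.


Work in Z/17Z: reduce every sum a + b modulo 17.
Enumerate all 15 pairs:
a = 0: 0+7=7, 0+15=15, 0+16=16
a = 4: 4+7=11, 4+15=2, 4+16=3
a = 6: 6+7=13, 6+15=4, 6+16=5
a = 10: 10+7=0, 10+15=8, 10+16=9
a = 15: 15+7=5, 15+15=13, 15+16=14
Distinct residues collected: {0, 2, 3, 4, 5, 7, 8, 9, 11, 13, 14, 15, 16}
|A + B| = 13 (out of 17 total residues).

A + B = {0, 2, 3, 4, 5, 7, 8, 9, 11, 13, 14, 15, 16}


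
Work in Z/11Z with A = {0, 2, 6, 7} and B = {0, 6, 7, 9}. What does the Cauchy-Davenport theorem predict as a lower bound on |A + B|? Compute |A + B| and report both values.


Cauchy-Davenport: |A + B| ≥ min(p, |A| + |B| - 1) for A, B nonempty in Z/pZ.
|A| = 4, |B| = 4, p = 11.
CD lower bound = min(11, 4 + 4 - 1) = min(11, 7) = 7.
Compute A + B mod 11 directly:
a = 0: 0+0=0, 0+6=6, 0+7=7, 0+9=9
a = 2: 2+0=2, 2+6=8, 2+7=9, 2+9=0
a = 6: 6+0=6, 6+6=1, 6+7=2, 6+9=4
a = 7: 7+0=7, 7+6=2, 7+7=3, 7+9=5
A + B = {0, 1, 2, 3, 4, 5, 6, 7, 8, 9}, so |A + B| = 10.
Verify: 10 ≥ 7? Yes ✓.

CD lower bound = 7, actual |A + B| = 10.


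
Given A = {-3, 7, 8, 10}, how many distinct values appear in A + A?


A + A = {a + a' : a, a' ∈ A}; |A| = 4.
General bounds: 2|A| - 1 ≤ |A + A| ≤ |A|(|A|+1)/2, i.e. 7 ≤ |A + A| ≤ 10.
Lower bound 2|A|-1 is attained iff A is an arithmetic progression.
Enumerate sums a + a' for a ≤ a' (symmetric, so this suffices):
a = -3: -3+-3=-6, -3+7=4, -3+8=5, -3+10=7
a = 7: 7+7=14, 7+8=15, 7+10=17
a = 8: 8+8=16, 8+10=18
a = 10: 10+10=20
Distinct sums: {-6, 4, 5, 7, 14, 15, 16, 17, 18, 20}
|A + A| = 10

|A + A| = 10


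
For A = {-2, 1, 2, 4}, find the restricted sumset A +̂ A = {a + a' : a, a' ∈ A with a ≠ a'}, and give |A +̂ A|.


Restricted sumset: A +̂ A = {a + a' : a ∈ A, a' ∈ A, a ≠ a'}.
Equivalently, take A + A and drop any sum 2a that is achievable ONLY as a + a for a ∈ A (i.e. sums representable only with equal summands).
Enumerate pairs (a, a') with a < a' (symmetric, so each unordered pair gives one sum; this covers all a ≠ a'):
  -2 + 1 = -1
  -2 + 2 = 0
  -2 + 4 = 2
  1 + 2 = 3
  1 + 4 = 5
  2 + 4 = 6
Collected distinct sums: {-1, 0, 2, 3, 5, 6}
|A +̂ A| = 6
(Reference bound: |A +̂ A| ≥ 2|A| - 3 for |A| ≥ 2, with |A| = 4 giving ≥ 5.)

|A +̂ A| = 6


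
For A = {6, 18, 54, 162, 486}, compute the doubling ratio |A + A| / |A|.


|A| = 5.
Compute A + A by enumerating all 25 pairs.
A + A = {12, 24, 36, 60, 72, 108, 168, 180, 216, 324, 492, 504, 540, 648, 972}, so |A + A| = 15.
K = |A + A| / |A| = 15/5 = 3/1 ≈ 3.0000.
Reference: AP of size 5 gives K = 9/5 ≈ 1.8000; a fully generic set of size 5 gives K ≈ 3.0000.

|A| = 5, |A + A| = 15, K = 15/5 = 3/1.


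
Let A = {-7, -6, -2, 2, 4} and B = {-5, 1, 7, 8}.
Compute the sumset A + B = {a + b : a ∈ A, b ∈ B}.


A + B = {a + b : a ∈ A, b ∈ B}.
Enumerate all |A|·|B| = 5·4 = 20 pairs (a, b) and collect distinct sums.
a = -7: -7+-5=-12, -7+1=-6, -7+7=0, -7+8=1
a = -6: -6+-5=-11, -6+1=-5, -6+7=1, -6+8=2
a = -2: -2+-5=-7, -2+1=-1, -2+7=5, -2+8=6
a = 2: 2+-5=-3, 2+1=3, 2+7=9, 2+8=10
a = 4: 4+-5=-1, 4+1=5, 4+7=11, 4+8=12
Collecting distinct sums: A + B = {-12, -11, -7, -6, -5, -3, -1, 0, 1, 2, 3, 5, 6, 9, 10, 11, 12}
|A + B| = 17

A + B = {-12, -11, -7, -6, -5, -3, -1, 0, 1, 2, 3, 5, 6, 9, 10, 11, 12}


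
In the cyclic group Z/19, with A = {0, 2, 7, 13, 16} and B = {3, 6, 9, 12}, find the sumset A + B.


Work in Z/19Z: reduce every sum a + b modulo 19.
Enumerate all 20 pairs:
a = 0: 0+3=3, 0+6=6, 0+9=9, 0+12=12
a = 2: 2+3=5, 2+6=8, 2+9=11, 2+12=14
a = 7: 7+3=10, 7+6=13, 7+9=16, 7+12=0
a = 13: 13+3=16, 13+6=0, 13+9=3, 13+12=6
a = 16: 16+3=0, 16+6=3, 16+9=6, 16+12=9
Distinct residues collected: {0, 3, 5, 6, 8, 9, 10, 11, 12, 13, 14, 16}
|A + B| = 12 (out of 19 total residues).

A + B = {0, 3, 5, 6, 8, 9, 10, 11, 12, 13, 14, 16}


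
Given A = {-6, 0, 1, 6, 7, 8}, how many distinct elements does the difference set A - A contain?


A - A = {a - a' : a, a' ∈ A}; |A| = 6.
Bounds: 2|A|-1 ≤ |A - A| ≤ |A|² - |A| + 1, i.e. 11 ≤ |A - A| ≤ 31.
Note: 0 ∈ A - A always (from a - a). The set is symmetric: if d ∈ A - A then -d ∈ A - A.
Enumerate nonzero differences d = a - a' with a > a' (then include -d):
Positive differences: {1, 2, 5, 6, 7, 8, 12, 13, 14}
Full difference set: {0} ∪ (positive diffs) ∪ (negative diffs).
|A - A| = 1 + 2·9 = 19 (matches direct enumeration: 19).

|A - A| = 19


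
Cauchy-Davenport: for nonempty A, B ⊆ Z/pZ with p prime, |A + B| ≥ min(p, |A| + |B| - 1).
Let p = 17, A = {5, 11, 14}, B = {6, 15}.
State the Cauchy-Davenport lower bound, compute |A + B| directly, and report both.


Cauchy-Davenport: |A + B| ≥ min(p, |A| + |B| - 1) for A, B nonempty in Z/pZ.
|A| = 3, |B| = 2, p = 17.
CD lower bound = min(17, 3 + 2 - 1) = min(17, 4) = 4.
Compute A + B mod 17 directly:
a = 5: 5+6=11, 5+15=3
a = 11: 11+6=0, 11+15=9
a = 14: 14+6=3, 14+15=12
A + B = {0, 3, 9, 11, 12}, so |A + B| = 5.
Verify: 5 ≥ 4? Yes ✓.

CD lower bound = 4, actual |A + B| = 5.


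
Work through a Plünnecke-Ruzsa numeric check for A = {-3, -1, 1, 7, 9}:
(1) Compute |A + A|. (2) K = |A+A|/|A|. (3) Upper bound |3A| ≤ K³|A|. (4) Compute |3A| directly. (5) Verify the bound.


|A| = 5.
Step 1: Compute A + A by enumerating all 25 pairs.
A + A = {-6, -4, -2, 0, 2, 4, 6, 8, 10, 14, 16, 18}, so |A + A| = 12.
Step 2: Doubling constant K = |A + A|/|A| = 12/5 = 12/5 ≈ 2.4000.
Step 3: Plünnecke-Ruzsa gives |3A| ≤ K³·|A| = (2.4000)³ · 5 ≈ 69.1200.
Step 4: Compute 3A = A + A + A directly by enumerating all triples (a,b,c) ∈ A³; |3A| = 19.
Step 5: Check 19 ≤ 69.1200? Yes ✓.

K = 12/5, Plünnecke-Ruzsa bound K³|A| ≈ 69.1200, |3A| = 19, inequality holds.


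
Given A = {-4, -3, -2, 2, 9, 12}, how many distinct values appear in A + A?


A + A = {a + a' : a, a' ∈ A}; |A| = 6.
General bounds: 2|A| - 1 ≤ |A + A| ≤ |A|(|A|+1)/2, i.e. 11 ≤ |A + A| ≤ 21.
Lower bound 2|A|-1 is attained iff A is an arithmetic progression.
Enumerate sums a + a' for a ≤ a' (symmetric, so this suffices):
a = -4: -4+-4=-8, -4+-3=-7, -4+-2=-6, -4+2=-2, -4+9=5, -4+12=8
a = -3: -3+-3=-6, -3+-2=-5, -3+2=-1, -3+9=6, -3+12=9
a = -2: -2+-2=-4, -2+2=0, -2+9=7, -2+12=10
a = 2: 2+2=4, 2+9=11, 2+12=14
a = 9: 9+9=18, 9+12=21
a = 12: 12+12=24
Distinct sums: {-8, -7, -6, -5, -4, -2, -1, 0, 4, 5, 6, 7, 8, 9, 10, 11, 14, 18, 21, 24}
|A + A| = 20

|A + A| = 20


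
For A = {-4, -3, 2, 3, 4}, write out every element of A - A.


A - A = {a - a' : a, a' ∈ A}.
Compute a - a' for each ordered pair (a, a'):
a = -4: -4--4=0, -4--3=-1, -4-2=-6, -4-3=-7, -4-4=-8
a = -3: -3--4=1, -3--3=0, -3-2=-5, -3-3=-6, -3-4=-7
a = 2: 2--4=6, 2--3=5, 2-2=0, 2-3=-1, 2-4=-2
a = 3: 3--4=7, 3--3=6, 3-2=1, 3-3=0, 3-4=-1
a = 4: 4--4=8, 4--3=7, 4-2=2, 4-3=1, 4-4=0
Collecting distinct values (and noting 0 appears from a-a):
A - A = {-8, -7, -6, -5, -2, -1, 0, 1, 2, 5, 6, 7, 8}
|A - A| = 13

A - A = {-8, -7, -6, -5, -2, -1, 0, 1, 2, 5, 6, 7, 8}


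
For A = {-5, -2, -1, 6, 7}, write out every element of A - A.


A - A = {a - a' : a, a' ∈ A}.
Compute a - a' for each ordered pair (a, a'):
a = -5: -5--5=0, -5--2=-3, -5--1=-4, -5-6=-11, -5-7=-12
a = -2: -2--5=3, -2--2=0, -2--1=-1, -2-6=-8, -2-7=-9
a = -1: -1--5=4, -1--2=1, -1--1=0, -1-6=-7, -1-7=-8
a = 6: 6--5=11, 6--2=8, 6--1=7, 6-6=0, 6-7=-1
a = 7: 7--5=12, 7--2=9, 7--1=8, 7-6=1, 7-7=0
Collecting distinct values (and noting 0 appears from a-a):
A - A = {-12, -11, -9, -8, -7, -4, -3, -1, 0, 1, 3, 4, 7, 8, 9, 11, 12}
|A - A| = 17

A - A = {-12, -11, -9, -8, -7, -4, -3, -1, 0, 1, 3, 4, 7, 8, 9, 11, 12}


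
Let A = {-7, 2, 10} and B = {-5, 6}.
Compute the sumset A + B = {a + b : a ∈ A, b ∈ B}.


A + B = {a + b : a ∈ A, b ∈ B}.
Enumerate all |A|·|B| = 3·2 = 6 pairs (a, b) and collect distinct sums.
a = -7: -7+-5=-12, -7+6=-1
a = 2: 2+-5=-3, 2+6=8
a = 10: 10+-5=5, 10+6=16
Collecting distinct sums: A + B = {-12, -3, -1, 5, 8, 16}
|A + B| = 6

A + B = {-12, -3, -1, 5, 8, 16}


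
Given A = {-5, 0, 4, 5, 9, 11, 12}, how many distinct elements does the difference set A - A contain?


A - A = {a - a' : a, a' ∈ A}; |A| = 7.
Bounds: 2|A|-1 ≤ |A - A| ≤ |A|² - |A| + 1, i.e. 13 ≤ |A - A| ≤ 43.
Note: 0 ∈ A - A always (from a - a). The set is symmetric: if d ∈ A - A then -d ∈ A - A.
Enumerate nonzero differences d = a - a' with a > a' (then include -d):
Positive differences: {1, 2, 3, 4, 5, 6, 7, 8, 9, 10, 11, 12, 14, 16, 17}
Full difference set: {0} ∪ (positive diffs) ∪ (negative diffs).
|A - A| = 1 + 2·15 = 31 (matches direct enumeration: 31).

|A - A| = 31


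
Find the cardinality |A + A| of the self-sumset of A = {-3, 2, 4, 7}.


A + A = {a + a' : a, a' ∈ A}; |A| = 4.
General bounds: 2|A| - 1 ≤ |A + A| ≤ |A|(|A|+1)/2, i.e. 7 ≤ |A + A| ≤ 10.
Lower bound 2|A|-1 is attained iff A is an arithmetic progression.
Enumerate sums a + a' for a ≤ a' (symmetric, so this suffices):
a = -3: -3+-3=-6, -3+2=-1, -3+4=1, -3+7=4
a = 2: 2+2=4, 2+4=6, 2+7=9
a = 4: 4+4=8, 4+7=11
a = 7: 7+7=14
Distinct sums: {-6, -1, 1, 4, 6, 8, 9, 11, 14}
|A + A| = 9

|A + A| = 9


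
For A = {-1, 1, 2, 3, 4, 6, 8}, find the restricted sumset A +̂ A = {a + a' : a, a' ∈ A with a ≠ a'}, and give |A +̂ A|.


Restricted sumset: A +̂ A = {a + a' : a ∈ A, a' ∈ A, a ≠ a'}.
Equivalently, take A + A and drop any sum 2a that is achievable ONLY as a + a for a ∈ A (i.e. sums representable only with equal summands).
Enumerate pairs (a, a') with a < a' (symmetric, so each unordered pair gives one sum; this covers all a ≠ a'):
  -1 + 1 = 0
  -1 + 2 = 1
  -1 + 3 = 2
  -1 + 4 = 3
  -1 + 6 = 5
  -1 + 8 = 7
  1 + 2 = 3
  1 + 3 = 4
  1 + 4 = 5
  1 + 6 = 7
  1 + 8 = 9
  2 + 3 = 5
  2 + 4 = 6
  2 + 6 = 8
  2 + 8 = 10
  3 + 4 = 7
  3 + 6 = 9
  3 + 8 = 11
  4 + 6 = 10
  4 + 8 = 12
  6 + 8 = 14
Collected distinct sums: {0, 1, 2, 3, 4, 5, 6, 7, 8, 9, 10, 11, 12, 14}
|A +̂ A| = 14
(Reference bound: |A +̂ A| ≥ 2|A| - 3 for |A| ≥ 2, with |A| = 7 giving ≥ 11.)

|A +̂ A| = 14


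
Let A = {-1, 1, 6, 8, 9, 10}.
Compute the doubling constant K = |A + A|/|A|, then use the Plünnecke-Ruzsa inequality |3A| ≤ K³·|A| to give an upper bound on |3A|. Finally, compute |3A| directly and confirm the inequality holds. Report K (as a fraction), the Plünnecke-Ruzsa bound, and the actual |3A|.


|A| = 6.
Step 1: Compute A + A by enumerating all 36 pairs.
A + A = {-2, 0, 2, 5, 7, 8, 9, 10, 11, 12, 14, 15, 16, 17, 18, 19, 20}, so |A + A| = 17.
Step 2: Doubling constant K = |A + A|/|A| = 17/6 = 17/6 ≈ 2.8333.
Step 3: Plünnecke-Ruzsa gives |3A| ≤ K³·|A| = (2.8333)³ · 6 ≈ 136.4722.
Step 4: Compute 3A = A + A + A directly by enumerating all triples (a,b,c) ∈ A³; |3A| = 30.
Step 5: Check 30 ≤ 136.4722? Yes ✓.

K = 17/6, Plünnecke-Ruzsa bound K³|A| ≈ 136.4722, |3A| = 30, inequality holds.


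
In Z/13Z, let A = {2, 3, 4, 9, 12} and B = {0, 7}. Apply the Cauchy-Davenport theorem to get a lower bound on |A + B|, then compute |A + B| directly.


Cauchy-Davenport: |A + B| ≥ min(p, |A| + |B| - 1) for A, B nonempty in Z/pZ.
|A| = 5, |B| = 2, p = 13.
CD lower bound = min(13, 5 + 2 - 1) = min(13, 6) = 6.
Compute A + B mod 13 directly:
a = 2: 2+0=2, 2+7=9
a = 3: 3+0=3, 3+7=10
a = 4: 4+0=4, 4+7=11
a = 9: 9+0=9, 9+7=3
a = 12: 12+0=12, 12+7=6
A + B = {2, 3, 4, 6, 9, 10, 11, 12}, so |A + B| = 8.
Verify: 8 ≥ 6? Yes ✓.

CD lower bound = 6, actual |A + B| = 8.
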